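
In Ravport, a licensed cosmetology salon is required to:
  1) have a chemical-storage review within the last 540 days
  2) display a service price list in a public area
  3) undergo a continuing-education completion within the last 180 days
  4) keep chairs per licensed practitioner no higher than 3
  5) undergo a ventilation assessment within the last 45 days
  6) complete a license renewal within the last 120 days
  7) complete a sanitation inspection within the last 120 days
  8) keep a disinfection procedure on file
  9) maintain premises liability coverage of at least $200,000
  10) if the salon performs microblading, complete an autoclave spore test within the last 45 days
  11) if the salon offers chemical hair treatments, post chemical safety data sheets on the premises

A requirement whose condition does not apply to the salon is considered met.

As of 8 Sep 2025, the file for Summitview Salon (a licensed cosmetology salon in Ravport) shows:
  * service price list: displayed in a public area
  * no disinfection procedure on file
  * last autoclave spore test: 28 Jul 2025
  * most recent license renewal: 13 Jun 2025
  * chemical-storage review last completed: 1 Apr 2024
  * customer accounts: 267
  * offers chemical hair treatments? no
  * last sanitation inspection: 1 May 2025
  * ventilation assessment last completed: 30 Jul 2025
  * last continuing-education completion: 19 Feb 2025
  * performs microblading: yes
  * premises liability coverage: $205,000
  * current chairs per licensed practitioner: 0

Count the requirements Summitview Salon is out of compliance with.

1. chemical-storage review 525 days ago vs limit 540 → met
2. service price list present → met
3. continuing-education completion 201 days ago vs limit 180 → not met
4. chairs per licensed practitioner 0 ≤ 3 → met
5. ventilation assessment 40 days ago vs limit 45 → met
6. license renewal 87 days ago vs limit 120 → met
7. sanitation inspection 130 days ago vs limit 120 → not met
8. disinfection procedure absent → not met
9. premises liability coverage $205,000 ≥ $200,000 → met
10. condition 'performs microblading' holds; autoclave spore test 42 days ago vs limit 45 → met
11. condition 'offers chemical hair treatments' does not hold → requirement n/a → met
Not met: 3 of 11

3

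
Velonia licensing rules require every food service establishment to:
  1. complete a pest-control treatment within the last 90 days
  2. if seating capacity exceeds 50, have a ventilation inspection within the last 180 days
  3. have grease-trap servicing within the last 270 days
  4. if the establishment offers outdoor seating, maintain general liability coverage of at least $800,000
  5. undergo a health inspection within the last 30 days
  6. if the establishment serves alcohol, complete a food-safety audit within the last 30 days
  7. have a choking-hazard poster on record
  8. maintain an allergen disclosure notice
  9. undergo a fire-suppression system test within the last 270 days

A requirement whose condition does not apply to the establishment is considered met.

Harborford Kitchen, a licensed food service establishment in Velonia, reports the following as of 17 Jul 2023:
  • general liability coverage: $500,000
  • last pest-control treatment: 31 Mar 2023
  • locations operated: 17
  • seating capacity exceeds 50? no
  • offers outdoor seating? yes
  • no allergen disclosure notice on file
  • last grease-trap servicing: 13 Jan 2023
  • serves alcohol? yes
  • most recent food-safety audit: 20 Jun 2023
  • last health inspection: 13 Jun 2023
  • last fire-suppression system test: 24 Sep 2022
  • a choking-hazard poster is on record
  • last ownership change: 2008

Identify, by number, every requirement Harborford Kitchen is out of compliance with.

1. pest-control treatment 108 days ago vs limit 90 → not met
2. condition 'seating capacity exceeds 50' does not hold → requirement n/a → met
3. grease-trap servicing 185 days ago vs limit 270 → met
4. condition 'offers outdoor seating' holds; general liability coverage $500,000 < $800,000 → not met
5. health inspection 34 days ago vs limit 30 → not met
6. condition 'serves alcohol' holds; food-safety audit 27 days ago vs limit 30 → met
7. choking-hazard poster present → met
8. allergen disclosure notice absent → not met
9. fire-suppression system test 296 days ago vs limit 270 → not met
Not met: 1, 4, 5, 8, 9

1, 4, 5, 8, 9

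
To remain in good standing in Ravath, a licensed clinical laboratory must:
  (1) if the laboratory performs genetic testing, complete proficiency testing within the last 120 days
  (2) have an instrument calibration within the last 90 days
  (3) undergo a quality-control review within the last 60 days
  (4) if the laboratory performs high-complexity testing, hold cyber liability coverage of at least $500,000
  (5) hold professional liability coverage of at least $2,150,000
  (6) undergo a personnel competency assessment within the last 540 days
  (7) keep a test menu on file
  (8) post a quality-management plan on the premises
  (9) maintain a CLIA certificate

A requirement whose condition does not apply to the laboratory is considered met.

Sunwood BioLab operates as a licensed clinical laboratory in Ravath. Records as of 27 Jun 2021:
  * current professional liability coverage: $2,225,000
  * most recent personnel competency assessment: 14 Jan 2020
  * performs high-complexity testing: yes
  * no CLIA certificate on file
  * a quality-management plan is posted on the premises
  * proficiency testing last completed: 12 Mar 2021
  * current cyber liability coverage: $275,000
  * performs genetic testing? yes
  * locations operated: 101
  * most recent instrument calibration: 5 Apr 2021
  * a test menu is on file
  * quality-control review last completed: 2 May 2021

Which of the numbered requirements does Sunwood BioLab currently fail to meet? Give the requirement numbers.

1. condition 'performs genetic testing' holds; proficiency testing 107 days ago vs limit 120 → met
2. instrument calibration 83 days ago vs limit 90 → met
3. quality-control review 56 days ago vs limit 60 → met
4. condition 'performs high-complexity testing' holds; cyber liability coverage $275,000 < $500,000 → not met
5. professional liability coverage $2,225,000 ≥ $2,150,000 → met
6. personnel competency assessment 530 days ago vs limit 540 → met
7. test menu present → met
8. quality-management plan present → met
9. CLIA certificate absent → not met
Not met: 4, 9

4, 9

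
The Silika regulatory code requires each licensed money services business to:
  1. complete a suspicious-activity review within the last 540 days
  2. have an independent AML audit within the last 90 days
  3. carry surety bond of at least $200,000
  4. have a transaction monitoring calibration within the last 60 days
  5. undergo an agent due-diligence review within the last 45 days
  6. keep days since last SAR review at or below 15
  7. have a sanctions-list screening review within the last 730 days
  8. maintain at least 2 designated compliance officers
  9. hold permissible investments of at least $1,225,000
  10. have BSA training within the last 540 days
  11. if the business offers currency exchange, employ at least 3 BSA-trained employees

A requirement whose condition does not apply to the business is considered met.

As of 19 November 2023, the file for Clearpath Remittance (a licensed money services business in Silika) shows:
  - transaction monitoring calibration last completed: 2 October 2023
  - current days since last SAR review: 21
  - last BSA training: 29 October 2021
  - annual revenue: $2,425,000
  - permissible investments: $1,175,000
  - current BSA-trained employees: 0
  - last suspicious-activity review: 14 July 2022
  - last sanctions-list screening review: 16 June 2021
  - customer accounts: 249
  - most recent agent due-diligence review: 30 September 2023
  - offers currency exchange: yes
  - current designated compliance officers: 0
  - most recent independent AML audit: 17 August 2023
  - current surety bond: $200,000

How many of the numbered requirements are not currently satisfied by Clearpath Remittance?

8

1. suspicious-activity review 493 days ago vs limit 540 → met
2. independent AML audit 94 days ago vs limit 90 → not met
3. surety bond $200,000 ≥ $200,000 → met
4. transaction monitoring calibration 48 days ago vs limit 60 → met
5. agent due-diligence review 50 days ago vs limit 45 → not met
6. days since last SAR review 21 > 15 → not met
7. sanctions-list screening review 886 days ago vs limit 730 → not met
8. designated compliance officers 0 < 2 → not met
9. permissible investments $1,175,000 < $1,225,000 → not met
10. BSA training 751 days ago vs limit 540 → not met
11. condition 'offers currency exchange' holds; BSA-trained employees 0 < 3 → not met
Not met: 8 of 11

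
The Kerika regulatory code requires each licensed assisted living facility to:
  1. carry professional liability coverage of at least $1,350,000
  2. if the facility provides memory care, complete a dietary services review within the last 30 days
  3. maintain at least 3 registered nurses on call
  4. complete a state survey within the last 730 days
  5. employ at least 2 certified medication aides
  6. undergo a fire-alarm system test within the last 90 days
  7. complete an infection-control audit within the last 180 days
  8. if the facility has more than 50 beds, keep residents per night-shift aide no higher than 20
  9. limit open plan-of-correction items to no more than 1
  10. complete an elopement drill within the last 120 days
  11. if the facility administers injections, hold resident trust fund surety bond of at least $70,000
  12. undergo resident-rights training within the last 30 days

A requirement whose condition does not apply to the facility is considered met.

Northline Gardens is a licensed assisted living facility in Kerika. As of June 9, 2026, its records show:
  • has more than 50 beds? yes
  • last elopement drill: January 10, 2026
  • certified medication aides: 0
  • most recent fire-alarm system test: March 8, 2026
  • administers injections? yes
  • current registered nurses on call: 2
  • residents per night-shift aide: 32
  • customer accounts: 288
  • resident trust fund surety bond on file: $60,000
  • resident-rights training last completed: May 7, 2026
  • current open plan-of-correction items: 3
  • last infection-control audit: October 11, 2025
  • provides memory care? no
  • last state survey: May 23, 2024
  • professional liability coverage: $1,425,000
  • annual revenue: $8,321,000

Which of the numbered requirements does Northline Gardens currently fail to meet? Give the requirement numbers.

1. professional liability coverage $1,425,000 ≥ $1,350,000 → met
2. condition 'provides memory care' does not hold → requirement n/a → met
3. registered nurses on call 2 < 3 → not met
4. state survey 747 days ago vs limit 730 → not met
5. certified medication aides 0 < 2 → not met
6. fire-alarm system test 93 days ago vs limit 90 → not met
7. infection-control audit 241 days ago vs limit 180 → not met
8. condition 'has more than 50 beds' holds; residents per night-shift aide 32 > 20 → not met
9. open plan-of-correction items 3 > 1 → not met
10. elopement drill 150 days ago vs limit 120 → not met
11. condition 'administers injections' holds; resident trust fund surety bond $60,000 < $70,000 → not met
12. resident-rights training 33 days ago vs limit 30 → not met
Not met: 3, 4, 5, 6, 7, 8, 9, 10, 11, 12

3, 4, 5, 6, 7, 8, 9, 10, 11, 12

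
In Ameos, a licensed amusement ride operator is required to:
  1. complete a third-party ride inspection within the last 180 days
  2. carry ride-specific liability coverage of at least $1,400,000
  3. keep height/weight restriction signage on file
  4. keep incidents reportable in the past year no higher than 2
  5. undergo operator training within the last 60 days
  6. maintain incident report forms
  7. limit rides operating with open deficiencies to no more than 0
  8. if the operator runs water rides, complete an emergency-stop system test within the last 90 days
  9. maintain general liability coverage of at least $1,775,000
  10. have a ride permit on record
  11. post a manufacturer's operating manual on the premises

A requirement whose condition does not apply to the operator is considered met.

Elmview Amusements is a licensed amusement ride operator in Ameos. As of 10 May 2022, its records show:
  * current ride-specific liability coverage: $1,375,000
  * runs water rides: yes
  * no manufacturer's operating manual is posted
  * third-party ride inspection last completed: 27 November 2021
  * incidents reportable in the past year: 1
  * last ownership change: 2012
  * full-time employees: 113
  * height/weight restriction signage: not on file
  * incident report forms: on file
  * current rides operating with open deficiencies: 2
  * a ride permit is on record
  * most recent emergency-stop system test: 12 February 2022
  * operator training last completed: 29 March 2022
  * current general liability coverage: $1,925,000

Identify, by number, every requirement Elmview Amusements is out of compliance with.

2, 3, 7, 11

1. third-party ride inspection 164 days ago vs limit 180 → met
2. ride-specific liability coverage $1,375,000 < $1,400,000 → not met
3. height/weight restriction signage absent → not met
4. incidents reportable in the past year 1 ≤ 2 → met
5. operator training 42 days ago vs limit 60 → met
6. incident report forms present → met
7. rides operating with open deficiencies 2 > 0 → not met
8. condition 'runs water rides' holds; emergency-stop system test 87 days ago vs limit 90 → met
9. general liability coverage $1,925,000 ≥ $1,775,000 → met
10. ride permit present → met
11. manufacturer's operating manual absent → not met
Not met: 2, 3, 7, 11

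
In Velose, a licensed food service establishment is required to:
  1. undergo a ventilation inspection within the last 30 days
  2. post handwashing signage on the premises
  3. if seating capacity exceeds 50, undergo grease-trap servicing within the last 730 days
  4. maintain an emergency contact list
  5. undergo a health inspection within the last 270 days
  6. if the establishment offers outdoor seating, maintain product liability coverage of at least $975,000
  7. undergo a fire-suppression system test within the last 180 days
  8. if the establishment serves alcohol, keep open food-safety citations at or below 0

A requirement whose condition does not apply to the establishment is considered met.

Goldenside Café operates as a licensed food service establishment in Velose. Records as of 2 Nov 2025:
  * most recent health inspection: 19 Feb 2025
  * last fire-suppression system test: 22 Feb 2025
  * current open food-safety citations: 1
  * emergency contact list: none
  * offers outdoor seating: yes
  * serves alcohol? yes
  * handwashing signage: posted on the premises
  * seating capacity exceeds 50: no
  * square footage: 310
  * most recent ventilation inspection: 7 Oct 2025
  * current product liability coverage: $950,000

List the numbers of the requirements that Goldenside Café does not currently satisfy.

1. ventilation inspection 26 days ago vs limit 30 → met
2. handwashing signage present → met
3. condition 'seating capacity exceeds 50' does not hold → requirement n/a → met
4. emergency contact list absent → not met
5. health inspection 256 days ago vs limit 270 → met
6. condition 'offers outdoor seating' holds; product liability coverage $950,000 < $975,000 → not met
7. fire-suppression system test 253 days ago vs limit 180 → not met
8. condition 'serves alcohol' holds; open food-safety citations 1 > 0 → not met
Not met: 4, 6, 7, 8

4, 6, 7, 8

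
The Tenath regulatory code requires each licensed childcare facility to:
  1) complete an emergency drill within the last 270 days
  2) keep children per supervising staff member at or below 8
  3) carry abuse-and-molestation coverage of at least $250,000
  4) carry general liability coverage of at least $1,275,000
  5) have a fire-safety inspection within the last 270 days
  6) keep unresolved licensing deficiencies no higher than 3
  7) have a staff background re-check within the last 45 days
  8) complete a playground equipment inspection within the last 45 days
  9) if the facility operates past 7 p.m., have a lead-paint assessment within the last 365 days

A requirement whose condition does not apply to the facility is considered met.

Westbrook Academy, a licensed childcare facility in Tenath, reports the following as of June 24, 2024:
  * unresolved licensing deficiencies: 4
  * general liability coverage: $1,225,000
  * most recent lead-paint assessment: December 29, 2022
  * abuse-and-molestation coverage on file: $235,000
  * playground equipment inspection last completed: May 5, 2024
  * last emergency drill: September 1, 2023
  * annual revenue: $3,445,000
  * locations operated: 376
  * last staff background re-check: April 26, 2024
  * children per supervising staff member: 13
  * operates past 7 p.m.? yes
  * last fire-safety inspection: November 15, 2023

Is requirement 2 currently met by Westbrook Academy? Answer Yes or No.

2. children per supervising staff member 13 > 8 → not met

No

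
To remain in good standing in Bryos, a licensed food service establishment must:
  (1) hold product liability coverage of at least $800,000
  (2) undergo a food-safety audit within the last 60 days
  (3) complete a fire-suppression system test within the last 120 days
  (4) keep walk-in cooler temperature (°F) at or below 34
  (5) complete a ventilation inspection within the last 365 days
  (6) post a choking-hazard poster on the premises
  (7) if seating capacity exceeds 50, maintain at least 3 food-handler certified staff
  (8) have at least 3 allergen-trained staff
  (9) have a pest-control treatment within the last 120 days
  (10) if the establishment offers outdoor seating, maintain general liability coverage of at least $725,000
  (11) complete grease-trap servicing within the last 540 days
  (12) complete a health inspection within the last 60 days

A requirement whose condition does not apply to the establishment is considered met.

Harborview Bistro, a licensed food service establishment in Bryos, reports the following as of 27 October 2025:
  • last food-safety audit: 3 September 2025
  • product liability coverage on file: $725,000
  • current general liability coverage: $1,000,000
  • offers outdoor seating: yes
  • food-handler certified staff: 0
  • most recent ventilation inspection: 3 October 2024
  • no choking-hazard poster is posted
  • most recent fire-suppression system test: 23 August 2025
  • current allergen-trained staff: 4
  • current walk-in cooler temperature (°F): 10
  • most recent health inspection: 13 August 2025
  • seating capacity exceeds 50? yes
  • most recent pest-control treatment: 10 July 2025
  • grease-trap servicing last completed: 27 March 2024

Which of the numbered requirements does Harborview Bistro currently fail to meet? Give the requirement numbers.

1. product liability coverage $725,000 < $800,000 → not met
2. food-safety audit 54 days ago vs limit 60 → met
3. fire-suppression system test 65 days ago vs limit 120 → met
4. walk-in cooler temperature (°F) 10 ≤ 34 → met
5. ventilation inspection 389 days ago vs limit 365 → not met
6. choking-hazard poster absent → not met
7. condition 'seating capacity exceeds 50' holds; food-handler certified staff 0 < 3 → not met
8. allergen-trained staff 4 ≥ 3 → met
9. pest-control treatment 109 days ago vs limit 120 → met
10. condition 'offers outdoor seating' holds; general liability coverage $1,000,000 ≥ $725,000 → met
11. grease-trap servicing 579 days ago vs limit 540 → not met
12. health inspection 75 days ago vs limit 60 → not met
Not met: 1, 5, 6, 7, 11, 12

1, 5, 6, 7, 11, 12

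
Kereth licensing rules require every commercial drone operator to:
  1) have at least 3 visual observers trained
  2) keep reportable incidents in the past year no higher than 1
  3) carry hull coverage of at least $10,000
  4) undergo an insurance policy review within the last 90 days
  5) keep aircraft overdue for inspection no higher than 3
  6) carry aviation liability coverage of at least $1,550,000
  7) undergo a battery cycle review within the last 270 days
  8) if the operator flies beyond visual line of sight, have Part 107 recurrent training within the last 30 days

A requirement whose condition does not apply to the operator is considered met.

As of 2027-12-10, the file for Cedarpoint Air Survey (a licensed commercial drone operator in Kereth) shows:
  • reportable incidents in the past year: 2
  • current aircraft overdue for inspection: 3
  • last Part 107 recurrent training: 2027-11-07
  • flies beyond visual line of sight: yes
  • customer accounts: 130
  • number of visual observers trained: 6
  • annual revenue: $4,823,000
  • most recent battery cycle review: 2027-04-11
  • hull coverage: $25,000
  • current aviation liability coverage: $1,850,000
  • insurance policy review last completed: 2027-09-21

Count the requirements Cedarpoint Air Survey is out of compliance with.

1. visual observers trained 6 ≥ 3 → met
2. reportable incidents in the past year 2 > 1 → not met
3. hull coverage $25,000 ≥ $10,000 → met
4. insurance policy review 80 days ago vs limit 90 → met
5. aircraft overdue for inspection 3 ≤ 3 → met
6. aviation liability coverage $1,850,000 ≥ $1,550,000 → met
7. battery cycle review 243 days ago vs limit 270 → met
8. condition 'flies beyond visual line of sight' holds; Part 107 recurrent training 33 days ago vs limit 30 → not met
Not met: 2 of 8

2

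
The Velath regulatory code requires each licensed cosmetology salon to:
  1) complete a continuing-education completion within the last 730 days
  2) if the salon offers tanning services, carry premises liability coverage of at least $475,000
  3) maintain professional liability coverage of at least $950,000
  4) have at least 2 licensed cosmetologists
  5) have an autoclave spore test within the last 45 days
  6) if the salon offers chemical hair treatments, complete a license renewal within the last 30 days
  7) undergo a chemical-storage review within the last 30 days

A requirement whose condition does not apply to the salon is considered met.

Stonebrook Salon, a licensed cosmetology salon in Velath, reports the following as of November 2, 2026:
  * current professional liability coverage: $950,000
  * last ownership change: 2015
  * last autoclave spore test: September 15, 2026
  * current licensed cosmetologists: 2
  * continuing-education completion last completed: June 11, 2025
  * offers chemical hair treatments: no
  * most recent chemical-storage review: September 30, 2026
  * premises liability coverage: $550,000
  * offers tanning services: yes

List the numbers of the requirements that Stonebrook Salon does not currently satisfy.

5, 7

1. continuing-education completion 509 days ago vs limit 730 → met
2. condition 'offers tanning services' holds; premises liability coverage $550,000 ≥ $475,000 → met
3. professional liability coverage $950,000 ≥ $950,000 → met
4. licensed cosmetologists 2 ≥ 2 → met
5. autoclave spore test 48 days ago vs limit 45 → not met
6. condition 'offers chemical hair treatments' does not hold → requirement n/a → met
7. chemical-storage review 33 days ago vs limit 30 → not met
Not met: 5, 7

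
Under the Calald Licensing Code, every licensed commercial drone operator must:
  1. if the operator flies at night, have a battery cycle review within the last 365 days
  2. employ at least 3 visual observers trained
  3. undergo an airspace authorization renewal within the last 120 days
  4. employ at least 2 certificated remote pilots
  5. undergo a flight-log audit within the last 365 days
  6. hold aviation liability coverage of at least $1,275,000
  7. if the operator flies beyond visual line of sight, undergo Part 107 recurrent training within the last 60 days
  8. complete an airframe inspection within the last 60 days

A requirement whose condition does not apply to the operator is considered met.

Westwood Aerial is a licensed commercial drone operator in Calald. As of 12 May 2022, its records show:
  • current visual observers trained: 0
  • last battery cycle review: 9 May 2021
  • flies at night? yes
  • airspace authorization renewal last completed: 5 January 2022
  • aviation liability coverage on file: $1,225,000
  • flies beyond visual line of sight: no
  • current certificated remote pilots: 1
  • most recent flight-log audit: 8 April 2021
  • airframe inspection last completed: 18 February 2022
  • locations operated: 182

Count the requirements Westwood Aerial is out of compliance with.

1. condition 'flies at night' holds; battery cycle review 368 days ago vs limit 365 → not met
2. visual observers trained 0 < 3 → not met
3. airspace authorization renewal 127 days ago vs limit 120 → not met
4. certificated remote pilots 1 < 2 → not met
5. flight-log audit 399 days ago vs limit 365 → not met
6. aviation liability coverage $1,225,000 < $1,275,000 → not met
7. condition 'flies beyond visual line of sight' does not hold → requirement n/a → met
8. airframe inspection 83 days ago vs limit 60 → not met
Not met: 7 of 8

7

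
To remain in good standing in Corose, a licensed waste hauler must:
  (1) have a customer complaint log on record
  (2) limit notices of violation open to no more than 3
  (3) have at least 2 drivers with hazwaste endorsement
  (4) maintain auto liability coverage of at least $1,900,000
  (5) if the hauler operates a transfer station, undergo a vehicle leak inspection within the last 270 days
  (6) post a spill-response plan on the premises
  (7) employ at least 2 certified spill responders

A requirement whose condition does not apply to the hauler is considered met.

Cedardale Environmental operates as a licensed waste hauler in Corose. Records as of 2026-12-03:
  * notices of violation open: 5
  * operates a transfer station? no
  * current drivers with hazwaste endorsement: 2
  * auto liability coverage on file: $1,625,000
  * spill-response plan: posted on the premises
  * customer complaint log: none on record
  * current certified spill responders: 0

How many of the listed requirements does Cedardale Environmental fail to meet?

1. customer complaint log absent → not met
2. notices of violation open 5 > 3 → not met
3. drivers with hazwaste endorsement 2 ≥ 2 → met
4. auto liability coverage $1,625,000 < $1,900,000 → not met
5. condition 'operates a transfer station' does not hold → requirement n/a → met
6. spill-response plan present → met
7. certified spill responders 0 < 2 → not met
Not met: 4 of 7

4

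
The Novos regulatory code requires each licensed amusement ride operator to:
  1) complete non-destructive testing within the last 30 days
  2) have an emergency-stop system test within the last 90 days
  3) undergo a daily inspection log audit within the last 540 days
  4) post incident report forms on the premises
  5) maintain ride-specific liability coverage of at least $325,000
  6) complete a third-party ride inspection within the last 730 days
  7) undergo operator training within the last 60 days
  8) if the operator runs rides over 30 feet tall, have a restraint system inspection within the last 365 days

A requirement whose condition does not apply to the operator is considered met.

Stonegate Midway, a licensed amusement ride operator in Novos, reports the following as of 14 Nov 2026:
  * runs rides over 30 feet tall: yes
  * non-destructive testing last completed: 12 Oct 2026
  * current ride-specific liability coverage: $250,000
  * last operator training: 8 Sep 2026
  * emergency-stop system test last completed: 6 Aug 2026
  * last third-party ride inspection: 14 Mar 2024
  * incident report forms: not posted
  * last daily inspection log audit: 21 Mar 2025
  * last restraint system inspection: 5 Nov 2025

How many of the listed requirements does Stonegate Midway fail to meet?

8

1. non-destructive testing 33 days ago vs limit 30 → not met
2. emergency-stop system test 100 days ago vs limit 90 → not met
3. daily inspection log audit 603 days ago vs limit 540 → not met
4. incident report forms absent → not met
5. ride-specific liability coverage $250,000 < $325,000 → not met
6. third-party ride inspection 975 days ago vs limit 730 → not met
7. operator training 67 days ago vs limit 60 → not met
8. condition 'runs rides over 30 feet tall' holds; restraint system inspection 374 days ago vs limit 365 → not met
Not met: 8 of 8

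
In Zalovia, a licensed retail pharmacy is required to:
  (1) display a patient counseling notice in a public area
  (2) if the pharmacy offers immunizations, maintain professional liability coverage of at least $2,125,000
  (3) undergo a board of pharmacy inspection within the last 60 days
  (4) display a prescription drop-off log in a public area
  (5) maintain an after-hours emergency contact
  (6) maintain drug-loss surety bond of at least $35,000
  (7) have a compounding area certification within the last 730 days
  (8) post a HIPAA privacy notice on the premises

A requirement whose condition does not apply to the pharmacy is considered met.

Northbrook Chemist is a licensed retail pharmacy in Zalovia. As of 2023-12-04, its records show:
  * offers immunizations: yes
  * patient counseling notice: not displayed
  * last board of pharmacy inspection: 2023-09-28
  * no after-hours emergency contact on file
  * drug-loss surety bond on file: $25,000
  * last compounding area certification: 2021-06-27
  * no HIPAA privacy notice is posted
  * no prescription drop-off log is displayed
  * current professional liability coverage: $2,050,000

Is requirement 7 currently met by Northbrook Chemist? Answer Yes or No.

No

7. compounding area certification 890 days ago vs limit 730 → not met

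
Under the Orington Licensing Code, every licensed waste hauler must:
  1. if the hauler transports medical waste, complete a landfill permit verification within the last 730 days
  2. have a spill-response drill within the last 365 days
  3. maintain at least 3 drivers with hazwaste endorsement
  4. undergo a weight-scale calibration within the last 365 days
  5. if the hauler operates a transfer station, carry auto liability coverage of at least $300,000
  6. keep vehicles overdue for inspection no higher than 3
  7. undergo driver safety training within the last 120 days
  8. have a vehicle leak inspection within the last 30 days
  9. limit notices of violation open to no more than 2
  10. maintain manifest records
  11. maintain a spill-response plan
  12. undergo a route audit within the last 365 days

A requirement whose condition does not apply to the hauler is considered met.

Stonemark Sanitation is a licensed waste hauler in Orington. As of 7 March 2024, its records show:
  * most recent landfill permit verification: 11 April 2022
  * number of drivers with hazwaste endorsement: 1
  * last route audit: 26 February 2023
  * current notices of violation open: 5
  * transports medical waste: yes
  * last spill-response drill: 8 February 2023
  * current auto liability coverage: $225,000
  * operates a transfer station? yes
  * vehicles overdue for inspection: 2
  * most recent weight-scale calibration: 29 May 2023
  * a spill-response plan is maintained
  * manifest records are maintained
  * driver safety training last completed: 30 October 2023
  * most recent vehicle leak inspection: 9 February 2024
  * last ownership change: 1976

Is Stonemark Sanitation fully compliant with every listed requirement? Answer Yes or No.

1. condition 'transports medical waste' holds; landfill permit verification 696 days ago vs limit 730 → met
2. spill-response drill 393 days ago vs limit 365 → not met
3. drivers with hazwaste endorsement 1 < 3 → not met
4. weight-scale calibration 283 days ago vs limit 365 → met
5. condition 'operates a transfer station' holds; auto liability coverage $225,000 < $300,000 → not met
6. vehicles overdue for inspection 2 ≤ 3 → met
7. driver safety training 129 days ago vs limit 120 → not met
8. vehicle leak inspection 27 days ago vs limit 30 → met
9. notices of violation open 5 > 2 → not met
10. manifest records present → met
11. spill-response plan present → met
12. route audit 375 days ago vs limit 365 → not met
Not met: 2, 3, 5, 7, 9, 12

No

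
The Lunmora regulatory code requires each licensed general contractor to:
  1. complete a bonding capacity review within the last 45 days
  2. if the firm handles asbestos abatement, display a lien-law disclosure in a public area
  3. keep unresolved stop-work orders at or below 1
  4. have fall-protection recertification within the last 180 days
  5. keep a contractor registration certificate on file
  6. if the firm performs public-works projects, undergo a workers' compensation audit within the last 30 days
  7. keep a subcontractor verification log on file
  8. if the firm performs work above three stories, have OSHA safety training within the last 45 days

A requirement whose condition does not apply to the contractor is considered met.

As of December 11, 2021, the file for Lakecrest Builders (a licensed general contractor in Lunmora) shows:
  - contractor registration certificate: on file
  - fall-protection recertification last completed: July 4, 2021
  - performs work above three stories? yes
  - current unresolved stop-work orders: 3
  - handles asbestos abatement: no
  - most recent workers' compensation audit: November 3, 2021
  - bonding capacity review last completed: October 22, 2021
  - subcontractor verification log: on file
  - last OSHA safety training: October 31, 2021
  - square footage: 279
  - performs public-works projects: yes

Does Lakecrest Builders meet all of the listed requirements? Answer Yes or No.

1. bonding capacity review 50 days ago vs limit 45 → not met
2. condition 'handles asbestos abatement' does not hold → requirement n/a → met
3. unresolved stop-work orders 3 > 1 → not met
4. fall-protection recertification 160 days ago vs limit 180 → met
5. contractor registration certificate present → met
6. condition 'performs public-works projects' holds; workers' compensation audit 38 days ago vs limit 30 → not met
7. subcontractor verification log present → met
8. condition 'performs work above three stories' holds; OSHA safety training 41 days ago vs limit 45 → met
Not met: 1, 3, 6

No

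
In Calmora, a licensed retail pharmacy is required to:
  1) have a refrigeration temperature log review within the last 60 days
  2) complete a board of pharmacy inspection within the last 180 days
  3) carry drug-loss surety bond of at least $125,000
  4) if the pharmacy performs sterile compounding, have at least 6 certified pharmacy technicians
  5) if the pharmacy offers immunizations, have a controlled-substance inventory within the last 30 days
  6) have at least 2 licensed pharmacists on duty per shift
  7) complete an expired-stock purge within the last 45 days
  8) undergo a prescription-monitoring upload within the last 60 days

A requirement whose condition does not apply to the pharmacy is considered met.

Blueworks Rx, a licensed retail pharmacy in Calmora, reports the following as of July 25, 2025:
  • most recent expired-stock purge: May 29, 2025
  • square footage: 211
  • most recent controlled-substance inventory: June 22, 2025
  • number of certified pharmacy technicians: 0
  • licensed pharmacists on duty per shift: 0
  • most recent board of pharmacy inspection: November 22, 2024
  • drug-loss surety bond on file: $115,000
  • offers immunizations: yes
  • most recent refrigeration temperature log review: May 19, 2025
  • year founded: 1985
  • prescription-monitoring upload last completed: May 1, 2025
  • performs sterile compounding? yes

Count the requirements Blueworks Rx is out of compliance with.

1. refrigeration temperature log review 67 days ago vs limit 60 → not met
2. board of pharmacy inspection 245 days ago vs limit 180 → not met
3. drug-loss surety bond $115,000 < $125,000 → not met
4. condition 'performs sterile compounding' holds; certified pharmacy technicians 0 < 6 → not met
5. condition 'offers immunizations' holds; controlled-substance inventory 33 days ago vs limit 30 → not met
6. licensed pharmacists on duty per shift 0 < 2 → not met
7. expired-stock purge 57 days ago vs limit 45 → not met
8. prescription-monitoring upload 85 days ago vs limit 60 → not met
Not met: 8 of 8

8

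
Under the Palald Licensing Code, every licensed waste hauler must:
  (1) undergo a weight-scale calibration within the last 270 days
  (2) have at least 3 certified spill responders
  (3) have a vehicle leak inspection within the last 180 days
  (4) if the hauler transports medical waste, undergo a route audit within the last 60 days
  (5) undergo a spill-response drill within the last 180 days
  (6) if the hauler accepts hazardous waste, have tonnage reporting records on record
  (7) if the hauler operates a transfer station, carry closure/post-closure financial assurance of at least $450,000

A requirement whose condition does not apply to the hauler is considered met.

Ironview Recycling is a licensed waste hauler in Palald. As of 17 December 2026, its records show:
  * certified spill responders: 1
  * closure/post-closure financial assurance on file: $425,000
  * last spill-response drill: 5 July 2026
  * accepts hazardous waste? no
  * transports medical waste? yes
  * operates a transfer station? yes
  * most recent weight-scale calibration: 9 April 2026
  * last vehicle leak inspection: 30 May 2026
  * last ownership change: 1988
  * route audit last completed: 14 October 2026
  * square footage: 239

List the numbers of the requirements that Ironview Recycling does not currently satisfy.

2, 3, 4, 7

1. weight-scale calibration 252 days ago vs limit 270 → met
2. certified spill responders 1 < 3 → not met
3. vehicle leak inspection 201 days ago vs limit 180 → not met
4. condition 'transports medical waste' holds; route audit 64 days ago vs limit 60 → not met
5. spill-response drill 165 days ago vs limit 180 → met
6. condition 'accepts hazardous waste' does not hold → requirement n/a → met
7. condition 'operates a transfer station' holds; closure/post-closure financial assurance $425,000 < $450,000 → not met
Not met: 2, 3, 4, 7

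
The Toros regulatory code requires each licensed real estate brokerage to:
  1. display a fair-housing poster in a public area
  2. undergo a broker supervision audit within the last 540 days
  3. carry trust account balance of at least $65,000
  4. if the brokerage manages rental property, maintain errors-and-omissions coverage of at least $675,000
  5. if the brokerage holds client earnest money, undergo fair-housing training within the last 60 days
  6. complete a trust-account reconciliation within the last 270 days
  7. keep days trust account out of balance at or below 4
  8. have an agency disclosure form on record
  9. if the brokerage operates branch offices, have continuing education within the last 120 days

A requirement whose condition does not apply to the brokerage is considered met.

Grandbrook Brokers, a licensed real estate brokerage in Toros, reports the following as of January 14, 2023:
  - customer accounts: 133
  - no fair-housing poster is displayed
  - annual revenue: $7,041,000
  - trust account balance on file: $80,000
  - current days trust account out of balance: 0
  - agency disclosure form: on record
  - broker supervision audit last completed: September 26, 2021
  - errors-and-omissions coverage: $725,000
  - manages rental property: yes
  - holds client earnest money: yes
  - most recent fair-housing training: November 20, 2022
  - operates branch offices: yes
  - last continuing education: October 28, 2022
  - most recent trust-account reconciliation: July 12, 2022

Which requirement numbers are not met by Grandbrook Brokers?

1. fair-housing poster absent → not met
2. broker supervision audit 475 days ago vs limit 540 → met
3. trust account balance $80,000 ≥ $65,000 → met
4. condition 'manages rental property' holds; errors-and-omissions coverage $725,000 ≥ $675,000 → met
5. condition 'holds client earnest money' holds; fair-housing training 55 days ago vs limit 60 → met
6. trust-account reconciliation 186 days ago vs limit 270 → met
7. days trust account out of balance 0 ≤ 4 → met
8. agency disclosure form present → met
9. condition 'operates branch offices' holds; continuing education 78 days ago vs limit 120 → met
Not met: 1

1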